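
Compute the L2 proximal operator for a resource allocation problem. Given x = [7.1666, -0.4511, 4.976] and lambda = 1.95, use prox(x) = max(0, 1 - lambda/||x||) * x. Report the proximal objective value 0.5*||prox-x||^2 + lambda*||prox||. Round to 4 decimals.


Step 1: Compute ||x||.
||x|| = 8.7364
Step 2: Compute scaling factor.
scale = max(0, 1 - 1.95/8.7364) = 0.7768
Step 3: prox(x) = [5.567, -0.3504, 3.8653]
||prox(x)|| = 6.7864
Step 4: Proximal objective.
0.5*||prox-x||^2 = 1.9013
lambda*||prox|| = 13.2335
Total = 15.1347


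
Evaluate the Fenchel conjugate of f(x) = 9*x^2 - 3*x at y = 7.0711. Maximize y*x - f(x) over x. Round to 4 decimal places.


f*(y) = sup_x {y*x - a*x^2 - b*x} = sup_x {(y-b)*x - a*x^2}
FOC: (y - b) - 2a*x = 0 => x* = (y - b)/(2a)
x* = (7.0711 + 3)/(2*9) = 0.5595
f*(7.0711) = (y-b)^2/(4a) = (7.0711 + 3)^2/(4*9)
= 101.4271/36 = 2.8174


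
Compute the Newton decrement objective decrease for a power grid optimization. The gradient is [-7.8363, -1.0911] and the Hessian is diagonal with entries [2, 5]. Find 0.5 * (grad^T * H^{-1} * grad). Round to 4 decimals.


Step 1: H is diagonal, so H^(-1) * g = [-3.9182, -0.2182].
Step 2: g^T H^(-1) g = sum_i g_i^2 / H_ii
  = (-7.8363)^2/2 + (-1.0911)^2/5
  = 30.7038 + 0.2381 = 30.9419
Step 3: Objective decrease = 0.5 * g^T H^(-1) g = 15.4709


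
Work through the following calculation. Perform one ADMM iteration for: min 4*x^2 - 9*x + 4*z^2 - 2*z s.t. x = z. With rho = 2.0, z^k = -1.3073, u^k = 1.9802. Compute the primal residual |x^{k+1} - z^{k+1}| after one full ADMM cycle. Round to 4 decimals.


ADMM iteration with rho = 2.0, z^k = -1.3073, u^k = 1.9802
Step 1: x-update.
Minimize 4*x^2 - 9*x + (2.0/2)*(x + 1.3073 + 1.9802)^2
FOC: (2*4 + 2.0)*x = 9 + 2.0*(-1.3073 - 1.9802)
x^{k+1} = 0.2425
Step 2: z-update.
Minimize 4*z^2 - 2*z + (2.0/2)*(0.2425 - z + 1.9802)^2
FOC: (2*4 + 2.0)*z = 2 + 2.0*(0.2425 + 1.9802)
z^{k+1} = 0.6445
Step 3: u-update.
u^{k+1} = 1.9802 + 0.2425 - 0.6445 = 1.5782
Step 4: Primal residual = |0.2425 - 0.6445| = 0.402


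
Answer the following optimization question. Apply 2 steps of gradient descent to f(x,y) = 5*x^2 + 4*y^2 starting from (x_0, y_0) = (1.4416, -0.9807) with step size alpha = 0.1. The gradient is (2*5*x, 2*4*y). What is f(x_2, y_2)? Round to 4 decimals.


Gradient descent on f(x,y) = 5*x^2 + 4*y^2.
Starting point: (1.4416, -0.9807), alpha = 0.1
Step 1: grad_x = 2*5*1.4416 = 14.416, grad_y = 2*4*-0.9807 = -7.8456
  x_1 = 1.4416 - 0.1*14.416 = -0.0
  y_1 = -0.9807 - 0.1*-7.8456 = -0.1961
Step 2: grad_x = 2*5*-0.0 = -0.0, grad_y = 2*4*-0.1961 = -1.5691
  x_2 = -0.0 - 0.1*-0.0 = 0.0
  y_2 = -0.1961 - 0.1*-1.5691 = -0.0392
f(0.0, -0.0392) = 5*0.0^2 + 4*(-0.0392)^2 = 0.0062


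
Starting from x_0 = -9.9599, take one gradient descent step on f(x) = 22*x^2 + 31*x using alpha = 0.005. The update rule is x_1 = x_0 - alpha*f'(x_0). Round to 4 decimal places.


We compute the gradient at x_0 and apply the update.
f'(x) = 44*x + 31
f'(-9.9599) = 44*-9.9599 + 31 = -407.2356
x_1 = -9.9599 - 0.005*-407.2356 = -7.9237


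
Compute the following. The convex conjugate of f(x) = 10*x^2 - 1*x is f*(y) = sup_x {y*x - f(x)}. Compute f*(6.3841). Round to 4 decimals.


f*(y) = sup_x {y*x - a*x^2 - b*x} = sup_x {(y-b)*x - a*x^2}
FOC: (y - b) - 2a*x = 0 => x* = (y - b)/(2a)
x* = (6.3841 + 1)/(2*10) = 0.3692
f*(6.3841) = (y-b)^2/(4a) = (6.3841 + 1)^2/(4*10)
= 54.5249/40 = 1.3631


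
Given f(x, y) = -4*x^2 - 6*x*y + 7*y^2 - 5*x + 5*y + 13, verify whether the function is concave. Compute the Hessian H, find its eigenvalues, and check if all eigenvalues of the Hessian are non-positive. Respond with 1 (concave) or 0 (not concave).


The Hessian of f(x,y) = -4*x^2 - 6*x*y + 7*y^2 - 5*x + 5*y + 13 is:
H = [[-8, -6], [-6, 14]]
Trace = -8 + 14 = 6
Determinant = -8*14 - (-6)^2 = -148
Discriminant = (6)^2 - 4*-148 = 628.0
Eigenvalues: lambda_1 = -9.53, lambda_2 = 15.53
The function is not concave.

0


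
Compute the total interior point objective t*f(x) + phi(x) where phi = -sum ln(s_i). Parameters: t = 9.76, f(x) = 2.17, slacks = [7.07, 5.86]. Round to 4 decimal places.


Step 1: Compute log-barrier.
ln values: [1.9559, 1.7681]
phi = -(1.9559 + 1.7681) = -3.724
Step 2: Compute augmented objective.
t*f(x) = 9.76*2.17 = 21.1792
Total = 21.1792 - 3.724 = 17.4552


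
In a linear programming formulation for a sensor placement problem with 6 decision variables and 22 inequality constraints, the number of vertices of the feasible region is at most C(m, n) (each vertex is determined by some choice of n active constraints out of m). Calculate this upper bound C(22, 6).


Each vertex corresponds to some choice of n active constraints out of m, so the number of vertices is at most C(m, n) = m! / (n!(m-n)!).
m = 22, n = 6
Numerator: 22 * 21 * 20 * 19 * 18 * 17
Denominator: 6! = 720
C(22, 6) = 74613


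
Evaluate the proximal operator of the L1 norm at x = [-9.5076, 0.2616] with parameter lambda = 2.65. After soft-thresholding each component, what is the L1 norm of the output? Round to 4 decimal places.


Soft-thresholding with lambda = 2.65:
prox(-9.5076) = sign(-9.5076)*max(|-9.5076| - 2.65, 0) = -6.8576
prox(0.2616) = sign(0.2616)*max(|0.2616| - 2.65, 0) = 0.0
prox(x) = [-6.8576, 0.0]
||prox(x)||_1 = 6.8576 + 0.0 = 6.8576


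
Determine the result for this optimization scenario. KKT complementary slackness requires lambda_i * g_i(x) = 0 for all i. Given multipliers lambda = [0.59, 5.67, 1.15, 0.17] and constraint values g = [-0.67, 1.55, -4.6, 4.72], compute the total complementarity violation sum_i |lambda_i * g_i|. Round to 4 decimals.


KKT complementary slackness check:
lambda_1 * g_1 = 0.59 * -0.67 = -0.3953
lambda_2 * g_2 = 5.67 * 1.55 = 8.7885
lambda_3 * g_3 = 1.15 * -4.6 = -5.29
lambda_4 * g_4 = 0.17 * 4.72 = 0.8024
Total violation = 0.3953 + 8.7885 + 5.29 + 0.8024 = 15.2762


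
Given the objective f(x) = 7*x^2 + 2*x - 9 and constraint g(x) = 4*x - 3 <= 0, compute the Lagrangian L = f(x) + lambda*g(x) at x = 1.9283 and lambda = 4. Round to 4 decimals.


Step 1: Evaluate f(x).
f(1.9283) = 7*1.9283^2 + 2*1.9283 - 9 = 20.885
Step 2: Evaluate g(x).
g(1.9283) = 4*1.9283 - 3 = 4.7132
Step 3: Compute Lagrangian.
L = 20.885 + 4*4.7132 = 39.7378


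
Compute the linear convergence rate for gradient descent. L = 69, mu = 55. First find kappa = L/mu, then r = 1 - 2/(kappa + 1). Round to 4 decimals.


Step 1: Compute the condition number.
kappa = L/mu = 69/55 = 1.2545
Step 2: Compute the convergence rate.
r = 1 - 2/(kappa + 1) = 1 - 2*mu/(L + mu) = (L - mu)/(L + mu) = 14/124 = 0.1129


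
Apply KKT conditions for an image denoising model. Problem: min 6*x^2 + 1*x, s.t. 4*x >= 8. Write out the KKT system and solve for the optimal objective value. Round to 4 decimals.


Step 1: Try lambda = 0 (constraint inactive).
x_unc = -1/(2*6) = -0.0833
Check: 4*-0.0833 = -0.3332 < 8 -- violated!
Step 2: Constraint must be active: 4*x = 8
x* = 8/4 = 2.0
lambda = (2*6*2.0 + 1)/4 = 6.25
Step 3: Compute optimal value.
f(x*) = 6*2.0^2 + 1*2.0 = 26.0


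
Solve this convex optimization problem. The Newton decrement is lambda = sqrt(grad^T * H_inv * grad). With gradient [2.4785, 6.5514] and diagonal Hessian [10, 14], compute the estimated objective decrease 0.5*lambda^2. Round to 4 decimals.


Step 1: H is diagonal, so H^(-1) * g = [0.2479, 0.468].
Step 2: g^T H^(-1) g = sum_i g_i^2 / H_ii
  = (2.4785)^2/10 + (6.5514)^2/14
  = 0.6143 + 3.0658 = 3.6801
Step 3: Objective decrease = 0.5 * g^T H^(-1) g = 1.84


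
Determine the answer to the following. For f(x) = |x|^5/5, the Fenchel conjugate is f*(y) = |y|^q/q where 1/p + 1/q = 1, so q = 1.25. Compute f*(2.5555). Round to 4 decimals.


The conjugate exponent q satisfies 1/p + 1/q = 1.
p = 5, so q = 5/(5 - 1) = 1.25
|y|^q = 2.5555^1.25 = 3.2311
f*(2.5555) = 3.2311 / 1.25 = 2.5848


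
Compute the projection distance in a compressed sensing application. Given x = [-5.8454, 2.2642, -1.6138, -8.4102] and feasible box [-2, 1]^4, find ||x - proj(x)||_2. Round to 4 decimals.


Project each component onto [-2, 1].
clip(-5.8454) = -2.0, clip(2.2642) = 1.0, clip(-1.6138) = -1.6138, clip(-8.4102) = -2.0
Projection = [-2.0, 1.0, -1.6138, -2.0]
Squared diffs: [14.7871, 1.5982, 0.0, 41.0907]
Distance = sqrt(57.476) = 7.5813


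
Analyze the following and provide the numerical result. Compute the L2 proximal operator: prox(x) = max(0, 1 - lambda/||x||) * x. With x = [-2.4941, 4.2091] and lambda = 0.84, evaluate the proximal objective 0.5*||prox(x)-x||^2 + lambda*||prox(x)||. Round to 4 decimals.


Step 1: Compute ||x||.
||x|| = 4.8926
Step 2: Compute scaling factor.
scale = max(0, 1 - 0.84/4.8926) = 0.8283
Step 3: prox(x) = [-2.0659, 3.4864]
||prox(x)|| = 4.0526
Step 4: Proximal objective.
0.5*||prox-x||^2 = 0.3528
lambda*||prox|| = 3.4042
Total = 3.7569


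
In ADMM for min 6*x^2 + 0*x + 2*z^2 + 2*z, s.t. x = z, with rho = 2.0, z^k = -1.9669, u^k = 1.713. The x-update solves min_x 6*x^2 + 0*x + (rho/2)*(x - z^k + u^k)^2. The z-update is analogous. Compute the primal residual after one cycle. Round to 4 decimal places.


ADMM iteration with rho = 2.0, z^k = -1.9669, u^k = 1.713
Step 1: x-update.
Minimize 6*x^2 + 0*x + (2.0/2)*(x + 1.9669 + 1.713)^2
FOC: (2*6 + 2.0)*x = 0 + 2.0*(-1.9669 - 1.713)
x^{k+1} = -0.5257
Step 2: z-update.
Minimize 2*z^2 + 2*z + (2.0/2)*(-0.5257 - z + 1.713)^2
FOC: (2*2 + 2.0)*z = -2 + 2.0*(-0.5257 + 1.713)
z^{k+1} = 0.0624
Step 3: u-update.
u^{k+1} = 1.713 - 0.5257 - 0.0624 = 1.1249
Step 4: Primal residual = |-0.5257 - 0.0624| = 0.5881


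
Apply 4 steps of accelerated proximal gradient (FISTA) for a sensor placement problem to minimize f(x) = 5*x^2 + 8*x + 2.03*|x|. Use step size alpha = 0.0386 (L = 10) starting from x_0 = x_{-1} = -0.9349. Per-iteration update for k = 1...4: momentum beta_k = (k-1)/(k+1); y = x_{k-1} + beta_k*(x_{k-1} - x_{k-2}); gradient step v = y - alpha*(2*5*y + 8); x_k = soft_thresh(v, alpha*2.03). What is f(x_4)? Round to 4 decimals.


FISTA on f(x) = 5*x^2 + 8*x + 2.03*|x|
L = 10, alpha = 0.0386
Iteration 1: beta = 0.0, y = -0.9349 + 0.0*(-0.9349 + 0.9349) = -0.9349
  grad(y) = -1.349, v = y - alpha*grad = -0.8828
  prox(v) = soft_thresh(-0.8828, 0.0784) = -0.8045
Iteration 2: beta = 0.3333, y = -0.8045 + 0.3333*(-0.8045 + 0.9349) = -0.761
  grad(y) = 0.3901, v = y - alpha*grad = -0.7761
  prox(v) = soft_thresh(-0.7761, 0.0784) = -0.6977
Iteration 3: beta = 0.5, y = -0.6977 + 0.5*(-0.6977 + 0.8045) = -0.6443
  grad(y) = 1.557, v = y - alpha*grad = -0.7044
  prox(v) = soft_thresh(-0.7044, 0.0784) = -0.626
Iteration 4: beta = 0.6, y = -0.626 + 0.6*(-0.626 + 0.6977) = -0.5831
  grad(y) = 2.1694, v = y - alpha*grad = -0.6668
  prox(v) = soft_thresh(-0.6668, 0.0784) = -0.5884
f(x_4) = 5*(-0.5884)^2 + 8*(-0.5884) + 2.03*|-0.5884| = -1.7817


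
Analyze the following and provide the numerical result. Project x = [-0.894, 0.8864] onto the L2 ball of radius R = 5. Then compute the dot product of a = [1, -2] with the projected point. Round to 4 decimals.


Step 1: Compute ||x|| (intermediates to 6 decimals).
||x|| = sqrt((-0.894)^2 + 0.8864^2) = 1.258944
Step 2: Project.
Since ||x|| <= R, proj = x (no scaling needed).
proj(x) = [-0.894, 0.8864]
Step 3: Dot product.
a^T * proj(x) = 1*(-0.894) - 2*0.8864 = -2.6668


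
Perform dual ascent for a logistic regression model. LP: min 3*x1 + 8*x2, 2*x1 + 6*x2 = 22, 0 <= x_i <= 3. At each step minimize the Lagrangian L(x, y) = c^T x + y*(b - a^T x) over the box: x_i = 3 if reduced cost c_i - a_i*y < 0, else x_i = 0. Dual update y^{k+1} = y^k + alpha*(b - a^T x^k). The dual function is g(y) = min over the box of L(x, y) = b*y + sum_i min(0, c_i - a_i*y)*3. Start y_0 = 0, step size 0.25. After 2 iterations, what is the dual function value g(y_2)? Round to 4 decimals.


Dual ascent for LP: min 3*x1 + 8*x2, 2*x1 + 6*x2 = 22, 0 <= x_i <= 3
Step 1: y^k = 0.0, reduced costs: (3.0, 8.0)
  x^k = (0.0, 0.0), subgradient = b - a^T x = 22.0
  y^{k+1} = 0.0 + 0.25*22.0 = 5.5
Step 2: y^k = 5.5, reduced costs: (-8.0, -25.0)
  x^k = (3.0, 3.0), subgradient = b - a^T x = -2.0
  y^{k+1} = 5.5 + 0.25*-2.0 = 5.0
Dual objective at y_2 = 5.0: reduced costs (-7.0, -22.0), box minimizer x = (3.0, 3.0)
g(y_2) = b*y + (c1 - a1*y)*x1 + (c2 - a2*y)*x2 = 22*5.0 + (-7.0)*3.0 + (-22.0)*3.0 = 110.0 - 21.0 - 66.0 = 23.0


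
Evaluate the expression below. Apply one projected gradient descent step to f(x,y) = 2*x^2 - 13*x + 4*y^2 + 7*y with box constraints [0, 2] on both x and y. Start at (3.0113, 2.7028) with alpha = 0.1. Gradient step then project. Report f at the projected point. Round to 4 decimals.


Step 1: Compute gradient at (3.0113, 2.7028).
grad_x = 2*2*3.0113 - 13 = -0.9548
grad_y = 2*4*2.7028 + 7 = 28.6224
Step 2: Gradient step.
x_raw = 3.0113 - 0.1*-0.9548 = 3.1068
y_raw = 2.7028 - 0.1*28.6224 = -0.1594
Step 3: Project onto [0, 2].
x_proj = clip(3.1068) = 2.0
y_proj = clip(-0.1594) = 0.0
Step 4: Evaluate f.
f(2.0, 0.0) = -18.0


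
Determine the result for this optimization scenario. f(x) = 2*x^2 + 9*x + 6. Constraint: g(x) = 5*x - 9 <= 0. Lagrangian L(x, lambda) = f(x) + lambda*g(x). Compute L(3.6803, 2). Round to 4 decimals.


Step 1: Evaluate f(x).
f(3.6803) = 2*3.6803^2 + 9*3.6803 + 6 = 66.2119
Step 2: Evaluate g(x).
g(3.6803) = 5*3.6803 - 9 = 9.4015
Step 3: Compute Lagrangian.
L = 66.2119 + 2*9.4015 = 85.0149


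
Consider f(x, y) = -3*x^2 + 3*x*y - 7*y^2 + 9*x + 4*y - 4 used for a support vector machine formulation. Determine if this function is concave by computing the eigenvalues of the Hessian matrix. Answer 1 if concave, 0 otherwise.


The Hessian of f(x,y) = -3*x^2 + 3*x*y - 7*y^2 + 9*x + 4*y - 4 is:
H = [[-6, 3], [3, -14]]
Trace = -6 - 14 = -20
Determinant = -6*-14 - (3)^2 = 75
Discriminant = (-20)^2 - 4*75 = 100.0
Eigenvalues: lambda_1 = -15.0, lambda_2 = -5.0
The function is concave.

1


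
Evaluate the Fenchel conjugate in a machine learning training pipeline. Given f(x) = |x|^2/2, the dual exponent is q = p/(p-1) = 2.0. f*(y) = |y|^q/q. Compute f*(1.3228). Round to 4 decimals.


The conjugate exponent q satisfies 1/p + 1/q = 1.
p = 2, so q = 2/(2 - 1) = 2.0
|y|^q = 1.3228^2.0 = 1.7498
f*(1.3228) = 1.7498 / 2.0 = 0.8749


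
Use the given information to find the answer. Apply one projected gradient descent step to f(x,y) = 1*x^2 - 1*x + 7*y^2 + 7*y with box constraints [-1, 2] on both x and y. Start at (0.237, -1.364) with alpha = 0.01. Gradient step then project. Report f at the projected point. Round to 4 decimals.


Step 1: Compute gradient at (0.237, -1.364).
grad_x = 2*1*0.237 - 1 = -0.526
grad_y = 2*7*-1.364 + 7 = -12.096
Step 2: Gradient step.
x_raw = 0.237 - 0.01*-0.526 = 0.2423
y_raw = -1.364 - 0.01*-12.096 = -1.243
Step 3: Project onto [-1, 2].
x_proj = clip(0.2423) = 0.2423
y_proj = clip(-1.243) = -1.0
Step 4: Evaluate f.
f(0.2423, -1.0) = -0.1836


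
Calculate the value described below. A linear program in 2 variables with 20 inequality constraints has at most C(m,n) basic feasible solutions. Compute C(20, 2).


Each vertex corresponds to some choice of n active constraints out of m, so the number of vertices is at most C(m, n) = m! / (n!(m-n)!).
m = 20, n = 2
Numerator: 20 * 19
Denominator: 2! = 2
C(20, 2) = 190


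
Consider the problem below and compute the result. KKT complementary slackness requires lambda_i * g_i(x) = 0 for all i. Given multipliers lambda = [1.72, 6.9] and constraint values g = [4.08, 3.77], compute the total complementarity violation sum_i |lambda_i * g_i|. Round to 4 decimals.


KKT complementary slackness check:
lambda_1 * g_1 = 1.72 * 4.08 = 7.0176
lambda_2 * g_2 = 6.9 * 3.77 = 26.013
Total violation = 7.0176 + 26.013 = 33.0306


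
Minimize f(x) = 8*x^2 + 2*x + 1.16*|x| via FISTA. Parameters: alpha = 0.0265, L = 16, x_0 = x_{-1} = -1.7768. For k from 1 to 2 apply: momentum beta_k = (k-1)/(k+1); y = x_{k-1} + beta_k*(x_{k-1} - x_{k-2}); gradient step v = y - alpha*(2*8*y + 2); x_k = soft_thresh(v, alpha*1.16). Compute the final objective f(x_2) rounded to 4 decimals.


FISTA on f(x) = 8*x^2 + 2*x + 1.16*|x|
L = 16, alpha = 0.0265
Iteration 1: beta = 0.0, y = -1.7768 + 0.0*(-1.7768 + 1.7768) = -1.7768
  grad(y) = -26.4288, v = y - alpha*grad = -1.0764
  prox(v) = soft_thresh(-1.0764, 0.0307) = -1.0457
Iteration 2: beta = 0.3333, y = -1.0457 + 0.3333*(-1.0457 + 1.7768) = -0.802
  grad(y) = -10.8319, v = y - alpha*grad = -0.5149
  prox(v) = soft_thresh(-0.5149, 0.0307) = -0.4842
f(x_2) = 8*(-0.4842)^2 + 2*(-0.4842) + 1.16*|-0.4842| = 1.4689


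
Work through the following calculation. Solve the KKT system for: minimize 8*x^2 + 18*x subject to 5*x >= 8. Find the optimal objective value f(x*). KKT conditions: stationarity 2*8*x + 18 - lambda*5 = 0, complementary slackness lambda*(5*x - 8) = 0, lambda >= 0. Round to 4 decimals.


Step 1: Try lambda = 0 (constraint inactive).
x_unc = -18/(2*8) = -1.125
Check: 5*-1.125 = -5.625 < 8 -- violated!
Step 2: Constraint must be active: 5*x = 8
x* = 8/5 = 1.6
lambda = (2*8*1.6 + 18)/5 = 8.72
Step 3: Compute optimal value.
f(x*) = 8*1.6^2 + 18*1.6 = 49.28


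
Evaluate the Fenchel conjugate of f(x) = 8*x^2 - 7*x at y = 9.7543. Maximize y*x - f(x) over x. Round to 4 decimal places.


f*(y) = sup_x {y*x - a*x^2 - b*x} = sup_x {(y-b)*x - a*x^2}
FOC: (y - b) - 2a*x = 0 => x* = (y - b)/(2a)
x* = (9.7543 + 7)/(2*8) = 1.0471
f*(9.7543) = (y-b)^2/(4a) = (9.7543 + 7)^2/(4*8)
= 280.7066/32 = 8.7721


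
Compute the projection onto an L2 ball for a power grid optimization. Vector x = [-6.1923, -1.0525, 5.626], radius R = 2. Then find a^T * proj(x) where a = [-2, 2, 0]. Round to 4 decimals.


Step 1: Compute ||x|| (intermediates to 6 decimals).
||x|| = sqrt((-6.1923)^2 + (-1.0525)^2 + 5.626^2) = 8.432331
Step 2: Project.
Since ||x|| > R, scale = R/||x|| = 2/8.432331 = 0.237182, proj(x) = scale * x
proj(x) = [-1.468702, -0.249634, 1.334386]
Step 3: Dot product.
a^T * proj(x) = -2*(-1.468702) + 2*(-0.249634) + 0*1.334386 = 2.4381


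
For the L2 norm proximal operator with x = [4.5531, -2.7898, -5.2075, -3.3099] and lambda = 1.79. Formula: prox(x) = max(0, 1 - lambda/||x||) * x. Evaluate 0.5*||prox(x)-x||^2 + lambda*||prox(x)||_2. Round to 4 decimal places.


Step 1: Compute ||x||.
||x|| = 8.1601
Step 2: Compute scaling factor.
scale = max(0, 1 - 1.79/8.1601) = 0.7806
Step 3: prox(x) = [3.5543, -2.1778, -4.0652, -2.5838]
||prox(x)|| = 6.3701
Step 4: Proximal objective.
0.5*||prox-x||^2 = 1.6021
lambda*||prox|| = 11.4025
Total = 13.0045


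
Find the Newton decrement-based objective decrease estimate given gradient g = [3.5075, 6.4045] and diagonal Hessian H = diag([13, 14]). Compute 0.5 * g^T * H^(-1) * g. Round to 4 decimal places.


Step 1: H is diagonal, so H^(-1) * g = [0.2698, 0.4575].
Step 2: g^T H^(-1) g = sum_i g_i^2 / H_ii
  = (3.5075)^2/13 + (6.4045)^2/14
  = 0.9464 + 2.9298 = 3.8762
Step 3: Objective decrease = 0.5 * g^T H^(-1) g = 1.9381


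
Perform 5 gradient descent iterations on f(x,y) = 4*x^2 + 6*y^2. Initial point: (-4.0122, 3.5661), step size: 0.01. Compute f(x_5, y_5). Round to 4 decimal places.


Gradient descent on f(x,y) = 4*x^2 + 6*y^2.
Starting point: (-4.0122, 3.5661), alpha = 0.01
Step 1: grad_x = 2*4*-4.0122 = -32.0976, grad_y = 2*6*3.5661 = 42.7932
  x_1 = -4.0122 - 0.01*-32.0976 = -3.6912
  y_1 = 3.5661 - 0.01*42.7932 = 3.1382
Step 2: grad_x = 2*4*-3.6912 = -29.5298, grad_y = 2*6*3.1382 = 37.658
  x_2 = -3.6912 - 0.01*-29.5298 = -3.3959
  y_2 = 3.1382 - 0.01*37.658 = 2.7616
Step 3: grad_x = 2*4*-3.3959 = -27.1674, grad_y = 2*6*2.7616 = 33.1391
  x_3 = -3.3959 - 0.01*-27.1674 = -3.1243
  y_3 = 2.7616 - 0.01*33.1391 = 2.4302
Step 4: grad_x = 2*4*-3.1243 = -24.994, grad_y = 2*6*2.4302 = 29.1624
  x_4 = -3.1243 - 0.01*-24.994 = -2.8743
  y_4 = 2.4302 - 0.01*29.1624 = 2.1386
Step 5: grad_x = 2*4*-2.8743 = -22.9945, grad_y = 2*6*2.1386 = 25.6629
  x_5 = -2.8743 - 0.01*-22.9945 = -2.6444
  y_5 = 2.1386 - 0.01*25.6629 = 1.8819
f(-2.6444, 1.8819) = 4*(-2.6444)^2 + 6*1.8819^2 = 49.221


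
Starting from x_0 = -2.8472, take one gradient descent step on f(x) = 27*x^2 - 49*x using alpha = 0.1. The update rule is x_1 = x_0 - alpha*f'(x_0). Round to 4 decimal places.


We compute the gradient at x_0 and apply the update.
f'(x) = 54*x - 49
f'(-2.8472) = 54*-2.8472 - 49 = -202.7488
x_1 = -2.8472 - 0.1*-202.7488 = 17.4277


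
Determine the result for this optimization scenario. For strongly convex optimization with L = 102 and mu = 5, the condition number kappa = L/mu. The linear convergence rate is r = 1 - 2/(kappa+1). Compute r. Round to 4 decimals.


Step 1: Compute the condition number.
kappa = L/mu = 102/5 = 20.4
Step 2: Compute the convergence rate.
r = 1 - 2/(kappa + 1) = 1 - 2*mu/(L + mu) = (L - mu)/(L + mu) = 97/107 = 0.9065


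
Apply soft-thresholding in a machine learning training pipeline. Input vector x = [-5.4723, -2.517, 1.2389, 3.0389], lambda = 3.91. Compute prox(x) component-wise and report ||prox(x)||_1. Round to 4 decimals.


Soft-thresholding with lambda = 3.91:
prox(-5.4723) = sign(-5.4723)*max(|-5.4723| - 3.91, 0) = -1.5623
prox(-2.517) = sign(-2.517)*max(|-2.517| - 3.91, 0) = 0.0
prox(1.2389) = sign(1.2389)*max(|1.2389| - 3.91, 0) = 0.0
prox(3.0389) = sign(3.0389)*max(|3.0389| - 3.91, 0) = 0.0
prox(x) = [-1.5623, 0.0, 0.0, 0.0]
||prox(x)||_1 = 1.5623 + 0.0 + 0.0 + 0.0 = 1.5623


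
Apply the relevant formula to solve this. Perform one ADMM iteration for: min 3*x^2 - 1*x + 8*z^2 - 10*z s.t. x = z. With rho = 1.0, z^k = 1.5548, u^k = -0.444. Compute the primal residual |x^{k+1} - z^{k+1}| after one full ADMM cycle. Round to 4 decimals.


ADMM iteration with rho = 1.0, z^k = 1.5548, u^k = -0.444
Step 1: x-update.
Minimize 3*x^2 - 1*x + (1.0/2)*(x - 1.5548 - 0.444)^2
FOC: (2*3 + 1.0)*x = 1 + 1.0*(1.5548 + 0.444)
x^{k+1} = 0.4284
Step 2: z-update.
Minimize 8*z^2 - 10*z + (1.0/2)*(0.4284 - z - 0.444)^2
FOC: (2*8 + 1.0)*z = 10 + 1.0*(0.4284 - 0.444)
z^{k+1} = 0.5873
Step 3: u-update.
u^{k+1} = -0.444 + 0.4284 - 0.5873 = -0.6029
Step 4: Primal residual = |0.4284 - 0.5873| = 0.1589


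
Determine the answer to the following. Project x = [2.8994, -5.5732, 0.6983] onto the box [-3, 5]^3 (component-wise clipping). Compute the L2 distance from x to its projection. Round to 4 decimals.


Project each component onto [-3, 5].
clip(2.8994) = 2.8994, clip(-5.5732) = -3.0, clip(0.6983) = 0.6983
Projection = [2.8994, -3.0, 0.6983]
Squared diffs: [0.0, 6.6214, 0.0]
Distance = sqrt(6.6214) = 2.5732


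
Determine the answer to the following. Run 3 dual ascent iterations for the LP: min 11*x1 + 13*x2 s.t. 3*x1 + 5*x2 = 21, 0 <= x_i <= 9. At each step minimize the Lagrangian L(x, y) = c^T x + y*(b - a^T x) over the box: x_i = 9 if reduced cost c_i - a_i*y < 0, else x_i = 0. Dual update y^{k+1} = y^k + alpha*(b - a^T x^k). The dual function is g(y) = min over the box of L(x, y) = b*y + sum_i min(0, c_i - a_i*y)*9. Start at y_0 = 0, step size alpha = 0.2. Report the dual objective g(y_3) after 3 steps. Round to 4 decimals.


Dual ascent for LP: min 11*x1 + 13*x2, 3*x1 + 5*x2 = 21, 0 <= x_i <= 9
Step 1: y^k = 0.0, reduced costs: (11.0, 13.0)
  x^k = (0.0, 0.0), subgradient = b - a^T x = 21.0
  y^{k+1} = 0.0 + 0.2*21.0 = 4.2
Step 2: y^k = 4.2, reduced costs: (-1.6, -8.0)
  x^k = (9.0, 9.0), subgradient = b - a^T x = -51.0
  y^{k+1} = 4.2 + 0.2*-51.0 = -6.0
Step 3: y^k = -6.0, reduced costs: (29.0, 43.0)
  x^k = (0.0, 0.0), subgradient = b - a^T x = 21.0
  y^{k+1} = -6.0 + 0.2*21.0 = -1.8
Dual objective at y_3 = -1.8: reduced costs (16.4, 22.0), box minimizer x = (0.0, 0.0)
g(y_3) = b*y + (c1 - a1*y)*x1 + (c2 - a2*y)*x2 = 21*(-1.8) + 16.4*0.0 + 22.0*0.0 = -37.8 + 0.0 + 0.0 = -37.8


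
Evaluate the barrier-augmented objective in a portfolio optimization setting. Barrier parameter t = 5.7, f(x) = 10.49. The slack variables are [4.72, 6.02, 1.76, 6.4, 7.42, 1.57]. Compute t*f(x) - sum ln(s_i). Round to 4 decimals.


Step 1: Compute log-barrier.
ln values: [1.5518, 1.7951, 0.5653, 1.8563, 2.0042, 0.4511]
phi = -(1.5518 + 1.7951 + 0.5653 + 1.8563 + 2.0042 + 0.4511) = -8.2238
Step 2: Compute augmented objective.
t*f(x) = 5.7*10.49 = 59.793
Total = 59.793 - 8.2238 = 51.5692


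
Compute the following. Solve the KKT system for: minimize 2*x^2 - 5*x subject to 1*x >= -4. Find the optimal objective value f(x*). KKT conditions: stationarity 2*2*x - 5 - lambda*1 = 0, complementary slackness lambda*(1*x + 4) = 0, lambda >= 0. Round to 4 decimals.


Step 1: Try lambda = 0 (constraint inactive).
Stationarity: 2*2*x - 5 = 0
x* = 5/(2*2) = 1.25
Check constraint: 1*1.25 = 1.25 >= -4 -- satisfied.
Step 2: Compute optimal value.
f(x*) = 2*1.25^2 - 5*1.25 = -3.125


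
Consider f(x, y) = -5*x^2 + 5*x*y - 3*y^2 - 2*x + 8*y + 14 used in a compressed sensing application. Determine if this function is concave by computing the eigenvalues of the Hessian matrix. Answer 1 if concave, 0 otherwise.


The Hessian of f(x,y) = -5*x^2 + 5*x*y - 3*y^2 - 2*x + 8*y + 14 is:
H = [[-10, 5], [5, -6]]
Trace = -10 - 6 = -16
Determinant = -10*-6 - (5)^2 = 35
Discriminant = (-16)^2 - 4*35 = 116.0
Eigenvalues: lambda_1 = -13.3852, lambda_2 = -2.6148
The function is concave.

1


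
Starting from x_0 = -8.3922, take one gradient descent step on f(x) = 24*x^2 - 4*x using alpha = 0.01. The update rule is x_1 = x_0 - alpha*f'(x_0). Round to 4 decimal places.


We compute the gradient at x_0 and apply the update.
f'(x) = 48*x - 4
f'(-8.3922) = 48*-8.3922 - 4 = -406.8256
x_1 = -8.3922 - 0.01*-406.8256 = -4.3239


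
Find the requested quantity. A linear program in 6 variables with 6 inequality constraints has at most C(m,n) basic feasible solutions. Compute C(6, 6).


Each vertex corresponds to some choice of n active constraints out of m, so the number of vertices is at most C(m, n) = m! / (n!(m-n)!).
m = 6, n = 6
Numerator: 6 * 5 * 4 * 3 * 2 * 1
Denominator: 6! = 720
C(6, 6) = 1


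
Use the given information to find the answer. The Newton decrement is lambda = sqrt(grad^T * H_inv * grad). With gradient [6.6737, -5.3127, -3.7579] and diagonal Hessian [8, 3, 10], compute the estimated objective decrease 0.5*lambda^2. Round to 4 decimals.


Step 1: H is diagonal, so H^(-1) * g = [0.8342, -1.7709, -0.3758].
Step 2: g^T H^(-1) g = sum_i g_i^2 / H_ii
  = (6.6737)^2/8 + (-5.3127)^2/3 + (-3.7579)^2/10
  = 5.5673 + 9.4083 + 1.4122 = 16.3877
Step 3: Objective decrease = 0.5 * g^T H^(-1) g = 8.1939


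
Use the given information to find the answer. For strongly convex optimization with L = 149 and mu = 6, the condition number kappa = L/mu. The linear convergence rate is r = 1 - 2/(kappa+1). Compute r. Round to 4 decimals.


Step 1: Compute the condition number.
kappa = L/mu = 149/6 = 24.8333
Step 2: Compute the convergence rate.
r = 1 - 2/(kappa + 1) = 1 - 2*mu/(L + mu) = (L - mu)/(L + mu) = 143/155 = 0.9226


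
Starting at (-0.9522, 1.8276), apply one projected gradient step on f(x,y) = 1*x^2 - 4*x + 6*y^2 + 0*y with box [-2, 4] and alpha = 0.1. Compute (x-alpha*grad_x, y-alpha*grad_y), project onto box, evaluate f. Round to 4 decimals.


Step 1: Compute gradient at (-0.9522, 1.8276).
grad_x = 2*1*-0.9522 - 4 = -5.9044
grad_y = 2*6*1.8276 + 0 = 21.9312
Step 2: Gradient step.
x_raw = -0.9522 - 0.1*-5.9044 = -0.3618
y_raw = 1.8276 - 0.1*21.9312 = -0.3655
Step 3: Project onto [-2, 4].
x_proj = clip(-0.3618) = -0.3618
y_proj = clip(-0.3655) = -0.3655
Step 4: Evaluate f.
f(-0.3618, -0.3655) = 2.3795


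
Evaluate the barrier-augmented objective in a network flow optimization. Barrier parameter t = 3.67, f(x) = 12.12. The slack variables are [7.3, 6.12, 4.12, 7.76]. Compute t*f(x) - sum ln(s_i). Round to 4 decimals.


Step 1: Compute log-barrier.
ln values: [1.9879, 1.8116, 1.4159, 2.049]
phi = -(1.9879 + 1.8116 + 1.4159 + 2.049) = -7.2643
Step 2: Compute augmented objective.
t*f(x) = 3.67*12.12 = 44.4804
Total = 44.4804 - 7.2643 = 37.2161


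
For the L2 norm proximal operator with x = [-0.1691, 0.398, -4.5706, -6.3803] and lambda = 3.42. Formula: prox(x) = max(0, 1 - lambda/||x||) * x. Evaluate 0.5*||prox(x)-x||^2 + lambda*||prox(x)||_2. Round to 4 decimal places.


Step 1: Compute ||x||.
||x|| = 7.8604
Step 2: Compute scaling factor.
scale = max(0, 1 - 3.42/7.8604) = 0.5649
Step 3: prox(x) = [-0.0955, 0.2248, -2.582, -3.6043]
||prox(x)|| = 4.4404
Step 4: Proximal objective.
0.5*||prox-x||^2 = 5.8482
lambda*||prox|| = 15.1862
Total = 21.0343


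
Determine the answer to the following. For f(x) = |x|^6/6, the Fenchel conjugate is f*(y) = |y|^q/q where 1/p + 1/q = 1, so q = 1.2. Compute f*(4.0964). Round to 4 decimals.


The conjugate exponent q satisfies 1/p + 1/q = 1.
p = 6, so q = 6/(6 - 1) = 1.2
|y|^q = 4.0964^1.2 = 5.431
f*(4.0964) = 5.431 / 1.2 = 4.5259


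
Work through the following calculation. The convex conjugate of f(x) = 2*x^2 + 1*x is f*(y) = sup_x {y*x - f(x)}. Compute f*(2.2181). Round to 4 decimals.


f*(y) = sup_x {y*x - a*x^2 - b*x} = sup_x {(y-b)*x - a*x^2}
FOC: (y - b) - 2a*x = 0 => x* = (y - b)/(2a)
x* = (2.2181 - 1)/(2*2) = 0.3045
f*(2.2181) = (y-b)^2/(4a) = (2.2181 - 1)^2/(4*2)
= 1.4838/8 = 0.1855


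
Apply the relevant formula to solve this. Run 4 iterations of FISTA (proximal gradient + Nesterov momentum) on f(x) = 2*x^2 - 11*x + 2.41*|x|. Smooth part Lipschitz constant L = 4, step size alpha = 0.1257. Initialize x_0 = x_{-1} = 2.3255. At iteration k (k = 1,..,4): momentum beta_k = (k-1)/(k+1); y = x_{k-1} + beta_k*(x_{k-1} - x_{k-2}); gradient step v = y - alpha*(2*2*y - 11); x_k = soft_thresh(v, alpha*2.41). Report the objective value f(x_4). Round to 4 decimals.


FISTA on f(x) = 2*x^2 - 11*x + 2.41*|x|
L = 4, alpha = 0.1257
Iteration 1: beta = 0.0, y = 2.3255 + 0.0*(2.3255 - 2.3255) = 2.3255
  grad(y) = -1.698, v = y - alpha*grad = 2.5389
  prox(v) = soft_thresh(2.5389, 0.3029) = 2.236
Iteration 2: beta = 0.3333, y = 2.236 + 0.3333*(2.236 - 2.3255) = 2.2062
  grad(y) = -2.1753, v = y - alpha*grad = 2.4796
  prox(v) = soft_thresh(2.4796, 0.3029) = 2.1767
Iteration 3: beta = 0.5, y = 2.1767 + 0.5*(2.1767 - 2.236) = 2.147
  grad(y) = -2.412, v = y - alpha*grad = 2.4502
  prox(v) = soft_thresh(2.4502, 0.3029) = 2.1473
Iteration 4: beta = 0.6, y = 2.1473 + 0.6*(2.1473 - 2.1767) = 2.1296
  grad(y) = -2.4816, v = y - alpha*grad = 2.4415
  prox(v) = soft_thresh(2.4415, 0.3029) = 2.1386
f(x_4) = 2*2.1386^2 - 11*2.1386 + 2.41*|2.1386| = -9.2234


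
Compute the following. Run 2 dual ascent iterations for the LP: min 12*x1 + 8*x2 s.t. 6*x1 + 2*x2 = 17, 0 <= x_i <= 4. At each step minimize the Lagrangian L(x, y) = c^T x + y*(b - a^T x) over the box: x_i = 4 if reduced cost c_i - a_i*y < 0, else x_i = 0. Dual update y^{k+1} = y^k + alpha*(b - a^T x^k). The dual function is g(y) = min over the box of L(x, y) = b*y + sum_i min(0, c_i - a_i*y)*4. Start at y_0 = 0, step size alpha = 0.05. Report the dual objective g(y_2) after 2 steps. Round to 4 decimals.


Dual ascent for LP: min 12*x1 + 8*x2, 6*x1 + 2*x2 = 17, 0 <= x_i <= 4
Step 1: y^k = 0.0, reduced costs: (12.0, 8.0)
  x^k = (0.0, 0.0), subgradient = b - a^T x = 17.0
  y^{k+1} = 0.0 + 0.05*17.0 = 0.85
Step 2: y^k = 0.85, reduced costs: (6.9, 6.3)
  x^k = (0.0, 0.0), subgradient = b - a^T x = 17.0
  y^{k+1} = 0.85 + 0.05*17.0 = 1.7
Dual objective at y_2 = 1.7: reduced costs (1.8, 4.6), box minimizer x = (0.0, 0.0)
g(y_2) = b*y + (c1 - a1*y)*x1 + (c2 - a2*y)*x2 = 17*1.7 + 1.8*0.0 + 4.6*0.0 = 28.9 + 0.0 + 0.0 = 28.9


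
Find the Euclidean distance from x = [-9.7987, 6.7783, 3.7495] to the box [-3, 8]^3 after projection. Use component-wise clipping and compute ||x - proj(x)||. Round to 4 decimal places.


Project each component onto [-3, 8].
clip(-9.7987) = -3.0, clip(6.7783) = 6.7783, clip(3.7495) = 3.7495
Projection = [-3.0, 6.7783, 3.7495]
Squared diffs: [46.2223, 0.0, 0.0]
Distance = sqrt(46.2223) = 6.7987


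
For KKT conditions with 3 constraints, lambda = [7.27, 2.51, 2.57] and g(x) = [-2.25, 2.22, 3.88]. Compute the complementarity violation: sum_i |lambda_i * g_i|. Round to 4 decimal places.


KKT complementary slackness check:
lambda_1 * g_1 = 7.27 * -2.25 = -16.3575
lambda_2 * g_2 = 2.51 * 2.22 = 5.5722
lambda_3 * g_3 = 2.57 * 3.88 = 9.9716
Total violation = 16.3575 + 5.5722 + 9.9716 = 31.9013


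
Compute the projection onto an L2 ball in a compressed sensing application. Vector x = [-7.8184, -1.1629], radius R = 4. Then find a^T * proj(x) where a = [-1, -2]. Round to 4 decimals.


Step 1: Compute ||x|| (intermediates to 6 decimals).
||x|| = sqrt((-7.8184)^2 + (-1.1629)^2) = 7.904411
Step 2: Project.
Since ||x|| > R, scale = R/||x|| = 4/7.904411 = 0.506047, proj(x) = scale * x
proj(x) = [-3.956478, -0.588482]
Step 3: Dot product.
a^T * proj(x) = -1*(-3.956478) - 2*(-0.588482) = 5.1334


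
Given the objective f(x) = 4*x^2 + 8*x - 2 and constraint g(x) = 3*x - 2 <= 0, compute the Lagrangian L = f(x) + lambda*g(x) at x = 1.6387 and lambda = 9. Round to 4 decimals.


Step 1: Evaluate f(x).
f(1.6387) = 4*1.6387^2 + 8*1.6387 - 2 = 21.851
Step 2: Evaluate g(x).
g(1.6387) = 3*1.6387 - 2 = 2.9161
Step 3: Compute Lagrangian.
L = 21.851 + 9*2.9161 = 48.0959


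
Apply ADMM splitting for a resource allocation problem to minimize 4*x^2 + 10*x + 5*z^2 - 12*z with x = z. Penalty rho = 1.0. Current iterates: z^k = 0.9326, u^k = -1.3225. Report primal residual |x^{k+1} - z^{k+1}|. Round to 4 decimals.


ADMM iteration with rho = 1.0, z^k = 0.9326, u^k = -1.3225
Step 1: x-update.
Minimize 4*x^2 + 10*x + (1.0/2)*(x - 0.9326 - 1.3225)^2
FOC: (2*4 + 1.0)*x = -10 + 1.0*(0.9326 + 1.3225)
x^{k+1} = -0.8605
Step 2: z-update.
Minimize 5*z^2 - 12*z + (1.0/2)*(-0.8605 - z - 1.3225)^2
FOC: (2*5 + 1.0)*z = 12 + 1.0*(-0.8605 - 1.3225)
z^{k+1} = 0.8925
Step 3: u-update.
u^{k+1} = -1.3225 - 0.8605 - 0.8925 = -3.0755
Step 4: Primal residual = |-0.8605 - 0.8925| = 1.753


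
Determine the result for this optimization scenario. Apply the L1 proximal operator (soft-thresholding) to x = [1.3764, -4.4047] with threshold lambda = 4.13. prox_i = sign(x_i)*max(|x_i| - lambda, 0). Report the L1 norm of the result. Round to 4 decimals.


Soft-thresholding with lambda = 4.13:
prox(1.3764) = sign(1.3764)*max(|1.3764| - 4.13, 0) = 0.0
prox(-4.4047) = sign(-4.4047)*max(|-4.4047| - 4.13, 0) = -0.2747
prox(x) = [0.0, -0.2747]
||prox(x)||_1 = 0.0 + 0.2747 = 0.2747


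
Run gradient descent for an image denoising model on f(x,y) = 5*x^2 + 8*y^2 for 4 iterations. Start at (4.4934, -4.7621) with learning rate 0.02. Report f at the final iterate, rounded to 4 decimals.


Gradient descent on f(x,y) = 5*x^2 + 8*y^2.
Starting point: (4.4934, -4.7621), alpha = 0.02
Step 1: grad_x = 2*5*4.4934 = 44.934, grad_y = 2*8*-4.7621 = -76.1936
  x_1 = 4.4934 - 0.02*44.934 = 3.5947
  y_1 = -4.7621 - 0.02*-76.1936 = -3.2382
Step 2: grad_x = 2*5*3.5947 = 35.9472, grad_y = 2*8*-3.2382 = -51.8116
  x_2 = 3.5947 - 0.02*35.9472 = 2.8758
  y_2 = -3.2382 - 0.02*-51.8116 = -2.202
Step 3: grad_x = 2*5*2.8758 = 28.7578, grad_y = 2*8*-2.202 = -35.2319
  x_3 = 2.8758 - 0.02*28.7578 = 2.3006
  y_3 = -2.202 - 0.02*-35.2319 = -1.4974
Step 4: grad_x = 2*5*2.3006 = 23.0062, grad_y = 2*8*-1.4974 = -23.9577
  x_4 = 2.3006 - 0.02*23.0062 = 1.8405
  y_4 = -1.4974 - 0.02*-23.9577 = -1.0182
f(1.8405, -1.0182) = 5*1.8405^2 + 8*(-1.0182)^2 = 25.231


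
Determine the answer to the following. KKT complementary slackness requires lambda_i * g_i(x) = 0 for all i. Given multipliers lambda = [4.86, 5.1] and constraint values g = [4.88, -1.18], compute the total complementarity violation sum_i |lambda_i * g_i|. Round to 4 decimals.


KKT complementary slackness check:
lambda_1 * g_1 = 4.86 * 4.88 = 23.7168
lambda_2 * g_2 = 5.1 * -1.18 = -6.018
Total violation = 23.7168 + 6.018 = 29.7348


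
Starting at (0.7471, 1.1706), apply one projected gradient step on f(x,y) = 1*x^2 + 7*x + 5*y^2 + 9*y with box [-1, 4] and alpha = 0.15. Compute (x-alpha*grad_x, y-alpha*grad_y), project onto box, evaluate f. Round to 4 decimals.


Step 1: Compute gradient at (0.7471, 1.1706).
grad_x = 2*1*0.7471 + 7 = 8.4942
grad_y = 2*5*1.1706 + 9 = 20.706
Step 2: Gradient step.
x_raw = 0.7471 - 0.15*8.4942 = -0.527
y_raw = 1.1706 - 0.15*20.706 = -1.9353
Step 3: Project onto [-1, 4].
x_proj = clip(-0.527) = -0.527
y_proj = clip(-1.9353) = -1.0
Step 4: Evaluate f.
f(-0.527, -1.0) = -7.4114


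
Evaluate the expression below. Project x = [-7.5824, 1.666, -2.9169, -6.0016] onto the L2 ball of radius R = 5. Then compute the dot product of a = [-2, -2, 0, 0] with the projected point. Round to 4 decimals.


Step 1: Compute ||x|| (intermediates to 6 decimals).
||x|| = sqrt((-7.5824)^2 + 1.666^2 + (-2.9169)^2 + (-6.0016)^2) = 10.236985
Step 2: Project.
Since ||x|| > R, scale = R/||x|| = 5/10.236985 = 0.488425, proj(x) = scale * x
proj(x) = [-3.703434, 0.813716, -1.424687, -2.931331]
Step 3: Dot product.
a^T * proj(x) = -2*(-3.703434) - 2*0.813716 + 0*(-1.424687) + 0*(-2.931331) = 5.7794


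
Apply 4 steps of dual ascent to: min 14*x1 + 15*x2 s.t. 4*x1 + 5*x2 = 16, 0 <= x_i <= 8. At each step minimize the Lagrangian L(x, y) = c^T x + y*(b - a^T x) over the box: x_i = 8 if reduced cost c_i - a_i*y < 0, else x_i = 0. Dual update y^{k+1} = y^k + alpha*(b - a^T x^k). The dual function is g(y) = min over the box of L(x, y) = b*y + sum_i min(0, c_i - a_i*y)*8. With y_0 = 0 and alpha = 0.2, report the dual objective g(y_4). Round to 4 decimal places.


Dual ascent for LP: min 14*x1 + 15*x2, 4*x1 + 5*x2 = 16, 0 <= x_i <= 8
Step 1: y^k = 0.0, reduced costs: (14.0, 15.0)
  x^k = (0.0, 0.0), subgradient = b - a^T x = 16.0
  y^{k+1} = 0.0 + 0.2*16.0 = 3.2
Step 2: y^k = 3.2, reduced costs: (1.2, -1.0)
  x^k = (0.0, 8.0), subgradient = b - a^T x = -24.0
  y^{k+1} = 3.2 + 0.2*-24.0 = -1.6
Step 3: y^k = -1.6, reduced costs: (20.4, 23.0)
  x^k = (0.0, 0.0), subgradient = b - a^T x = 16.0
  y^{k+1} = -1.6 + 0.2*16.0 = 1.6
Step 4: y^k = 1.6, reduced costs: (7.6, 7.0)
  x^k = (0.0, 0.0), subgradient = b - a^T x = 16.0
  y^{k+1} = 1.6 + 0.2*16.0 = 4.8
Dual objective at y_4 = 4.8: reduced costs (-5.2, -9.0), box minimizer x = (8.0, 8.0)
g(y_4) = b*y + (c1 - a1*y)*x1 + (c2 - a2*y)*x2 = 16*4.8 + (-5.2)*8.0 + (-9.0)*8.0 = 76.8 - 41.6 - 72.0 = -36.8


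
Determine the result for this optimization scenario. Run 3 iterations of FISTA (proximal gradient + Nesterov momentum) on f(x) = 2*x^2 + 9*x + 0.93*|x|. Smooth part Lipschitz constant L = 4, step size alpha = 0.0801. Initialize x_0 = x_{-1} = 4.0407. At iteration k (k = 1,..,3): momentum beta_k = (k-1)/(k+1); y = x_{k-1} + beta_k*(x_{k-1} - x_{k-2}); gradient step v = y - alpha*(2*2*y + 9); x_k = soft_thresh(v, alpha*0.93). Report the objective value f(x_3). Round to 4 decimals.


FISTA on f(x) = 2*x^2 + 9*x + 0.93*|x|
L = 4, alpha = 0.0801
Iteration 1: beta = 0.0, y = 4.0407 + 0.0*(4.0407 - 4.0407) = 4.0407
  grad(y) = 25.1628, v = y - alpha*grad = 2.0252
  prox(v) = soft_thresh(2.0252, 0.0745) = 1.9507
Iteration 2: beta = 0.3333, y = 1.9507 + 0.3333*(1.9507 - 4.0407) = 1.254
  grad(y) = 14.016, v = y - alpha*grad = 0.1313
  prox(v) = soft_thresh(0.1313, 0.0745) = 0.0568
Iteration 3: beta = 0.5, y = 0.0568 + 0.5*(0.0568 - 1.9507) = -0.8901
  grad(y) = 5.4396, v = y - alpha*grad = -1.3258
  prox(v) = soft_thresh(-1.3258, 0.0745) = -1.2513
f(x_3) = 2*(-1.2513)^2 + 9*(-1.2513) + 0.93*|-1.2513| = -6.9666


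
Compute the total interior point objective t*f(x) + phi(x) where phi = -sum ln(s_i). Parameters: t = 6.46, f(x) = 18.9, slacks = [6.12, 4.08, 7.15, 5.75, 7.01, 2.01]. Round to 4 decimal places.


Step 1: Compute log-barrier.
ln values: [1.8116, 1.4061, 1.9671, 1.7492, 1.9473, 0.6981]
phi = -(1.8116 + 1.4061 + 1.9671 + 1.7492 + 1.9473 + 0.6981) = -9.5794
Step 2: Compute augmented objective.
t*f(x) = 6.46*18.9 = 122.094
Total = 122.094 - 9.5794 = 112.5146


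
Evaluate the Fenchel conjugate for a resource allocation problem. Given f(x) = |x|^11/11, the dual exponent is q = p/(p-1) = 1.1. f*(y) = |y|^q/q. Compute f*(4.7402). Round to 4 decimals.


The conjugate exponent q satisfies 1/p + 1/q = 1.
p = 11, so q = 11/(11 - 1) = 1.1
|y|^q = 4.7402^1.1 = 5.5383
f*(4.7402) = 5.5383 / 1.1 = 5.0348


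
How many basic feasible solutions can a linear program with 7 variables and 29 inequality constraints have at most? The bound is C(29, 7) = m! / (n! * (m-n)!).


Each vertex corresponds to some choice of n active constraints out of m, so the number of vertices is at most C(m, n) = m! / (n!(m-n)!).
m = 29, n = 7
Numerator: 29 * 28 * 27 * 26 * 25 * 24 * 23
Denominator: 7! = 5040
C(29, 7) = 1560780
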